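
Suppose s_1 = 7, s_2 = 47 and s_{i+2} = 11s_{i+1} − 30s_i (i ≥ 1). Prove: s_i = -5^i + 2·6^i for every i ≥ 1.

Base cases: s_1 = 7 and -5^1 + 2·6^1 = 7; s_2 = 47 and -5^2 + 2·6^2 = 47.
Assume s_j = -5^j + 2·6^j for all 1 ≤ j ≤ k, where k ≥ 2.
Then s_{k+1} = 11s_k − 30s_{k−1} = 11·(-5^k + 2·6^k) − 30·(-5^{k−1} + 2·6^{k−1}) = -(11·5 − 30)5^{k−1} + 2·(11·6 − 30)6^{k−1} = -25·5^{k−1} + 72·6^{k−1} = -5^{k+1} + 2·6^{k+1}.
Hence s_i = -5^i + 2·6^i for every i ≥ 1, by strong induction.

s_i = -5^i + 2·6^i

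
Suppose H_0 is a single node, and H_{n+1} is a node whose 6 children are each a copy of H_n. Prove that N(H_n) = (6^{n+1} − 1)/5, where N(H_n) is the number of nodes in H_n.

Base case: N(H_0) = 1, and (6^{0+1} − 1)/5 = 1.
Assume N(H_m) = (6^{m+1} − 1)/5.
Then N(H_{m+1}) = 1 + 6N(H_m) = 1 + 6·(6^{m+1} − 1)/5 = 1 + (6^{m+2} − 6)/5 = (5 + 6^{m+2} − 6)/5 = (6^{m+2} − 1)/5.
By induction, N(H_n) = (6^{n+1} − 1)/5 for all n ≥ 0.

N(H_n) = (6^{n+1} − 1)/5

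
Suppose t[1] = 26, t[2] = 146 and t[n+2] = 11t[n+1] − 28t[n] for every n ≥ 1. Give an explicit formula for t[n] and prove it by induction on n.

Claim: t[n] = 3·4^n + 2·7^n.

Base cases: t[1] = 26 and 3·4^1 + 2·7^1 = 26; t[2] = 146 and 3·4^2 + 2·7^2 = 146.
Assume t[j] = 3·4^j + 2·7^j for all 1 ≤ j ≤ r, where r ≥ 2.
Then t[r+1] = 11t[r] − 28t[r−1] = 11·(3·4^r + 2·7^r) − 28·(3·4^{r−1} + 2·7^{r−1}) = 3·(11·4 − 28)4^{r−1} + 2·(11·7 − 28)7^{r−1} = 48·4^{r−1} + 98·7^{r−1} = 3·4^{r+1} + 2·7^{r+1}.
Hence t[n] = 3·4^n + 2·7^n for every n ≥ 1, by strong induction.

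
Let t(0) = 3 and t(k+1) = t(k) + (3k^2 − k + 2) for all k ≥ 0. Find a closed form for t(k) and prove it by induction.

Claim: t(k) = k^3 − 2k^2 + 3k + 3.

Base case: t(0) = 3, and 0^3 − 2·0^2 + 3·0 + 3 = 3.
Assume t(j) = j^3 − 2j^2 + 3j + 3.
Then t(j+1) = t(j) + (3j^2 − j + 2) = (j^3 − 2j^2 + 3j + 3) + (3j^2 − j + 2) = j^3 + j^2 + 2j + 5,
and (j+1)^3 − 2·(j+1)^2 + 3·(j+1) + 3 = j^3 + j^2 + 2j + 5.
This completes the inductive step, so t(k) = k^3 − 2k^2 + 3k + 3 for all k ≥ 0.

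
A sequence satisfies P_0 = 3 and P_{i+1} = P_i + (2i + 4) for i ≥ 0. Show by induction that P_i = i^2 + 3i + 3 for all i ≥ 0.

Base case: P_0 = 3, and 0^2 + 3·0 + 3 = 3.
Assume P_j = j^2 + 3j + 3.
Then P_{j+1} = P_j + (2j + 4) = (j^2 + 3j + 3) + (2j + 4) = j^2 + 5j + 7,
and (j+1)^2 + 3·(j+1) + 3 = j^2 + 5j + 7.
By induction, P_i = i^2 + 3i + 3 for all i ≥ 0.

P_i = i^2 + 3i + 3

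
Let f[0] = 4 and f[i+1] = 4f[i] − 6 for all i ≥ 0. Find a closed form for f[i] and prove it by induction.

Claim: f[i] = 2·4^i + 2.

Base case: f[0] = 4, and 2·4^0 + 2 = 2 + 2 = 4.
Assume f[r] = 2·4^r + 2 for some r ≥ 0.
Then f[r+1] = 4f[r] − 6 = 4·(2·4^r + 2) − 6 = 8·4^r + 8 − 6 = 2·4^{r+1} + 2.
This completes the inductive step, so f[i] = 2·4^i + 2 for all i ≥ 0.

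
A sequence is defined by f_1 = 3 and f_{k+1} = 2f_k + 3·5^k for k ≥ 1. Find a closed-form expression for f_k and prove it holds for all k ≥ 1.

Claim: f_k = -2^k + 5^k.

Base case: f_1 = 3, and -2^1 + 5^1 = -2 + 5 = 3.
Assume f_j = -2^j + 5^j for some j ≥ 1.
Then f_{j+1} = 2f_j + 3·5^j = 2·(-2^j + 5^j) + 3·5^j = -2^{j+1} + 2·5^j + 3·5^j = -2^{j+1} + 5·5^j = -2^{j+1} + 5^{j+1}.
Hence f_k = -2^k + 5^k for every k ≥ 1, by induction.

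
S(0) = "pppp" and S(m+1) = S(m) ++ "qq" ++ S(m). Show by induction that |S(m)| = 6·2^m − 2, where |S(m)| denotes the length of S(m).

Base case: |S(0)| = 4, and 6·2^0 − 2 = 4.
Assume |S(r)| = 6·2^r − 2.
Then |S(r+1)| = |S(r)| + 2 + |S(r)| = 2|S(r)| + 2 = 2(6·2^r − 2) + 2 = 6·2^{r+1} − 4 + 2 = 6·2^{r+1} − 2.
This completes the inductive step, so |S(m)| = 6·2^m − 2 for all m ≥ 0.

|S(m)| = 6·2^m − 2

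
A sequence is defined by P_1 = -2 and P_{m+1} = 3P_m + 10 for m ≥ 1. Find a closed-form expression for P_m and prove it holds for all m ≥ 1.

Claim: P_m = 3^m − 5.

Base case: P_1 = -2, and 3^1 − 5 = 3 − 5 = -2.
Assume P_r = 3^r − 5 for some r ≥ 1.
Then P_{r+1} = 3P_r + 10 = 3·(3^r − 5) + 10 = 3^{r+1} − 15 + 10 = 3^{r+1} − 5.
This completes the inductive step, so P_m = 3^m − 5 for all m ≥ 1.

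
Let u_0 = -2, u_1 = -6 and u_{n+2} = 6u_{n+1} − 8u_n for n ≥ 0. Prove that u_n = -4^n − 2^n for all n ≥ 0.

Base cases: u_0 = -2 and -4^0 − 2^0 = -2; u_1 = -6 and -4^1 − 2^1 = -6.
Assume u_j = -4^j − 2^j for all 0 ≤ j ≤ k, where k ≥ 1.
Then u_{k+1} = 6u_k − 8u_{k−1} = 6·(-4^k − 2^k) − 8·(-4^{k−1} − 2^{k−1}) = -(6·4 − 8)4^{k−1} − (6·2 − 8)2^{k−1} = -16·4^{k−1} − 4·2^{k−1} = -4^{k+1} − 2^{k+1}.
This completes the inductive step, so u_n = -4^n − 2^n for all n ≥ 0.

u_n = -4^n − 2^n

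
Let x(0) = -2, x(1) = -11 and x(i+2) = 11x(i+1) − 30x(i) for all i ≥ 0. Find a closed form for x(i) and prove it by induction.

Claim: x(i) = -6^i − 5^i.

Base cases: x(0) = -2 and -6^0 − 5^0 = -2; x(1) = -11 and -6^1 − 5^1 = -11.
Assume x(j) = -6^j − 5^j for all 0 ≤ j ≤ r, where r ≥ 1.
Then x(r+1) = 11x(r) − 30x(r−1) = 11·(-6^r − 5^r) − 30·(-6^{r−1} − 5^{r−1}) = -(11·6 − 30)6^{r−1} − (11·5 − 30)5^{r−1} = -36·6^{r−1} − 25·5^{r−1} = -6^{r+1} − 5^{r+1}.
By strong induction, x(i) = -6^i − 5^i for all i ≥ 0.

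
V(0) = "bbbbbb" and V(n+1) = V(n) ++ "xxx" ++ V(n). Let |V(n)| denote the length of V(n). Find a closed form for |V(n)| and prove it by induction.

Claim: |V(n)| = 9·2^n − 3.

Base case: |V(0)| = 6, and 9·2^0 − 3 = 6.
Assume |V(r)| = 9·2^r − 3.
Then |V(r+1)| = |V(r)| + 3 + |V(r)| = 2|V(r)| + 3 = 2(9·2^r − 3) + 3 = 9·2^{r+1} − 6 + 3 = 9·2^{r+1} − 3.
Hence |V(n)| = 9·2^n − 3 for every n ≥ 0, by induction.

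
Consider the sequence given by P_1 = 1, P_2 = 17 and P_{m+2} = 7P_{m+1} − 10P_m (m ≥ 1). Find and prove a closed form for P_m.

Claim: P_m = 5^m − 2·2^m.

Base cases: P_1 = 1 and 5^1 − 2·2^1 = 1; P_2 = 17 and 5^2 − 2·2^2 = 17.
Assume P_i = 5^i − 2·2^i for all 1 ≤ i ≤ j, where j ≥ 2.
Then P_{j+1} = 7P_j − 10P_{j−1} = 7·(5^j − 2·2^j) − 10·(5^{j−1} − 2·2^{j−1}) = (7·5 − 10)5^{j−1} − 2·(7·2 − 10)2^{j−1} = 25·5^{j−1} − 8·2^{j−1} = 5^{j+1} − 2·2^{j+1}.
Hence P_m = 5^m − 2·2^m for every m ≥ 1, by strong induction.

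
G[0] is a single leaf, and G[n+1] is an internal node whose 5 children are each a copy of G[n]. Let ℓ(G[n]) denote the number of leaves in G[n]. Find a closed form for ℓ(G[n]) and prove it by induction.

Claim: ℓ(G[n]) = 5^n.

Base case: ℓ(G[0]) = 1, and 5^0 = 1.
Assume ℓ(G[j]) = 5^j.
Then ℓ(G[j+1]) = 5·ℓ(G[j]) = 5·5^j = 5^{j+1}.
By induction, ℓ(G[n]) = 5^n for all n ≥ 0.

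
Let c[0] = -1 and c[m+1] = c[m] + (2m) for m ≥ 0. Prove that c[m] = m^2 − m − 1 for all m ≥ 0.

Base case: c[0] = -1, and 0^2 − 0 − 1 = -1.
Assume c[j] = j^2 − j − 1.
Then c[j+1] = c[j] + (2j) = (j^2 − j − 1) + (2j) = j^2 + j − 1,
and (j+1)^2 − (j+1) − 1 = j^2 + j − 1.
This completes the inductive step, so c[m] = m^2 − m − 1 for all m ≥ 0.

c[m] = m^2 − m − 1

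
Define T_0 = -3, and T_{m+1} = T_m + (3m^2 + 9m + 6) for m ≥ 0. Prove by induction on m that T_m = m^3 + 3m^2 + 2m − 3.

Base case: T_0 = -3, and 0^3 + 3·0^2 + 2·0 − 3 = -3.
Assume T_r = r^3 + 3r^2 + 2r − 3.
Then T_{r+1} = T_r + (3r^2 + 9r + 6) = (r^3 + 3r^2 + 2r − 3) + (3r^2 + 9r + 6) = r^3 + 6r^2 + 11r + 3,
and (r+1)^3 + 3·(r+1)^2 + 2·(r+1) − 3 = r^3 + 6r^2 + 11r + 3.
By induction, T_m = m^3 + 3m^2 + 2m − 3 for all m ≥ 0.

T_m = m^3 + 3m^2 + 2m − 3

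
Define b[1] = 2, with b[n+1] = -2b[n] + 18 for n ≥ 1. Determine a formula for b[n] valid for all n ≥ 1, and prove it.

Claim: b[n] = 2·(-2)^n + 6.

Base case: b[1] = 2, and 2·(-2)^1 + 6 = -4 + 6 = 2.
Assume b[m] = 2·(-2)^m + 6 for some m ≥ 1.
Then b[m+1] = -2b[m] + 18 = -2·(2·(-2)^m + 6) + 18 = -4·(-2)^m − 12 + 18 = 2·(-2)^{m+1} + 6.
By induction, b[n] = 2·(-2)^n + 6 for all n ≥ 1.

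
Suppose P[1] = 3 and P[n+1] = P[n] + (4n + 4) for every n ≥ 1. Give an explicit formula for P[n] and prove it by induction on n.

Claim: P[n] = 2n^2 + 2n − 1.

Base case: P[1] = 3, and 2·1^2 + 2·1 − 1 = 3.
Assume P[m] = 2m^2 + 2m − 1.
Then P[m+1] = P[m] + (4m + 4) = (2m^2 + 2m − 1) + (4m + 4) = 2m^2 + 6m + 3,
and 2·(m+1)^2 + 2·(m+1) − 1 = 2m^2 + 6m + 3.
Hence P[n] = 2n^2 + 2n − 1 for every n ≥ 1, by induction.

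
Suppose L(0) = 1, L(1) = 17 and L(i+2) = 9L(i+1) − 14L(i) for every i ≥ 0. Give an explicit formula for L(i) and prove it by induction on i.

Claim: L(i) = 3·7^i − 2·2^i.

Base cases: L(0) = 1 and 3·7^0 − 2·2^0 = 1; L(1) = 17 and 3·7^1 − 2·2^1 = 17.
Assume L(j) = 3·7^j − 2·2^j for all 0 ≤ j ≤ m, where m ≥ 1.
Then L(m+1) = 9L(m) − 14L(m−1) = 9·(3·7^m − 2·2^m) − 14·(3·7^{m−1} − 2·2^{m−1}) = 3·(9·7 − 14)7^{m−1} − 2·(9·2 − 14)2^{m−1} = 147·7^{m−1} − 8·2^{m−1} = 3·7^{m+1} − 2·2^{m+1}.
So the formula holds for m+1, and by strong induction L(i) = 3·7^i − 2·2^i for all i ≥ 0.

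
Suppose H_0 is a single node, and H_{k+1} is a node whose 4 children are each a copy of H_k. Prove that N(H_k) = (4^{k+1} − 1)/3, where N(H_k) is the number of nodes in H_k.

Base case: N(H_0) = 1, and (4^{0+1} − 1)/3 = 1.
Assume N(H_r) = (4^{r+1} − 1)/3.
Then N(H_{r+1}) = 1 + 4N(H_r) = 1 + 4·(4^{r+1} − 1)/3 = 1 + (4^{r+2} − 4)/3 = (3 + 4^{r+2} − 4)/3 = (4^{r+2} − 1)/3.
By induction, N(H_k) = (4^{k+1} − 1)/3 for all k ≥ 0.

N(H_k) = (4^{k+1} − 1)/3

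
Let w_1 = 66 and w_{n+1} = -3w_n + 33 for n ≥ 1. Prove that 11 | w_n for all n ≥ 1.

Base case: w_1 = 66 = 11·6, so 11 | w_1.
Assume 11 | w_k, so w_k = 11t for some integer t.
Then w_{k+1} = -3w_k + 33 = -3·(11t) + 33 = 11(-3t + 3), so 11 | w_{k+1}.
Hence 11 | w_n for every n ≥ 1, by induction.

11 | w_n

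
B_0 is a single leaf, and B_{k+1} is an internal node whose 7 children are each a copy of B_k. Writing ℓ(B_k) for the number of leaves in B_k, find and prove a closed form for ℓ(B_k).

Claim: ℓ(B_k) = 7^k.

Base case: ℓ(B_0) = 1, and 7^0 = 1.
Assume ℓ(B_r) = 7^r.
Then ℓ(B_{r+1}) = 7·ℓ(B_r) = 7·7^r = 7^{r+1}.
This completes the inductive step, so ℓ(B_k) = 7^k for all k ≥ 0.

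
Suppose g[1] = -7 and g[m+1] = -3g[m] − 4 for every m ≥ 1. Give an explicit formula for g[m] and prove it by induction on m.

Claim: g[m] = 2·(-3)^m − 1.

Base case: g[1] = -7, and 2·(-3)^1 − 1 = -6 − 1 = -7.
Assume g[k] = 2·(-3)^k − 1 for some k ≥ 1.
Then g[k+1] = -3g[k] − 4 = -3·(2·(-3)^k − 1) − 4 = -6·(-3)^k + 3 − 4 = 2·(-3)^{k+1} − 1.
So the formula holds for k+1, and by induction g[m] = 2·(-3)^m − 1 for all m ≥ 1.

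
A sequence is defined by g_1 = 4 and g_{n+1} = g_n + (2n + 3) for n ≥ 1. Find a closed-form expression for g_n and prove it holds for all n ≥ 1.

Claim: g_n = n^2 + 2n + 1.

Base case: g_1 = 4, and 1^2 + 2·1 + 1 = 4.
Assume g_j = j^2 + 2j + 1.
Then g_{j+1} = g_j + (2j + 3) = (j^2 + 2j + 1) + (2j + 3) = j^2 + 4j + 4,
and (j+1)^2 + 2·(j+1) + 1 = j^2 + 4j + 4.
Hence g_n = n^2 + 2n + 1 for every n ≥ 1, by induction.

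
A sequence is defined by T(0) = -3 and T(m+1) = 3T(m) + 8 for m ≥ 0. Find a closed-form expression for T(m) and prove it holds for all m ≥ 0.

Claim: T(m) = 3^m − 4.

Base case: T(0) = -3, and 3^0 − 4 = 1 − 4 = -3.
Assume T(j) = 3^j − 4 for some j ≥ 0.
Then T(j+1) = 3T(j) + 8 = 3·(3^j − 4) + 8 = 3^{j+1} − 12 + 8 = 3^{j+1} − 4.
This completes the inductive step, so T(m) = 3^m − 4 for all m ≥ 0.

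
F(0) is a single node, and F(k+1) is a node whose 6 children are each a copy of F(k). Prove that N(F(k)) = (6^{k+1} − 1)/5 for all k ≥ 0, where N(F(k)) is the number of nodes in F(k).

Base case: N(F(0)) = 1, and (6^{0+1} − 1)/5 = 1.
Assume N(F(j)) = (6^{j+1} − 1)/5.
Then N(F(j+1)) = 1 + 6N(F(j)) = 1 + 6·(6^{j+1} − 1)/5 = 1 + (6^{j+2} − 6)/5 = (5 + 6^{j+2} − 6)/5 = (6^{j+2} − 1)/5.
So the formula holds for j+1, and by induction N(F(k)) = (6^{k+1} − 1)/5 for all k ≥ 0.

N(F(k)) = (6^{k+1} − 1)/5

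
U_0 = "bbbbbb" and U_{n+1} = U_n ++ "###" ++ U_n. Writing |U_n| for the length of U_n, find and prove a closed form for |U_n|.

Claim: |U_n| = 9·2^n − 3.

Base case: |U_0| = 6, and 9·2^0 − 3 = 6.
Assume |U_m| = 9·2^m − 3.
Then |U_{m+1}| = |U_m| + 3 + |U_m| = 2|U_m| + 3 = 2(9·2^m − 3) + 3 = 9·2^{m+1} − 6 + 3 = 9·2^{m+1} − 3.
So the formula holds for m+1, and by induction |U_n| = 9·2^n − 3 for all n ≥ 0.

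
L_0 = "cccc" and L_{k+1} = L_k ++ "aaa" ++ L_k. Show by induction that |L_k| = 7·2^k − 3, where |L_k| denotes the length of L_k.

Base case: |L_0| = 4, and 7·2^0 − 3 = 4.
Assume |L_m| = 7·2^m − 3.
Then |L_{m+1}| = |L_m| + 3 + |L_m| = 2|L_m| + 3 = 2(7·2^m − 3) + 3 = 7·2^{m+1} − 6 + 3 = 7·2^{m+1} − 3.
By induction, |L_k| = 7·2^k − 3 for all k ≥ 0.

|L_k| = 7·2^k − 3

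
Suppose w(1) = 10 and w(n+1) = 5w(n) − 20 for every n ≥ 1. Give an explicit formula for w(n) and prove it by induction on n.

Claim: w(n) = 5^n + 5.

Base case: w(1) = 10, and 5^1 + 5 = 5 + 5 = 10.
Assume w(k) = 5^k + 5 for some k ≥ 1.
Then w(k+1) = 5w(k) − 20 = 5·(5^k + 5) − 20 = 5^{k+1} + 25 − 20 = 5^{k+1} + 5.
This completes the inductive step, so w(n) = 5^n + 5 for all n ≥ 1.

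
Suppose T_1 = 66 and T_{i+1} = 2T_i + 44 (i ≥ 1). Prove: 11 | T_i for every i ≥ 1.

Base case: T_1 = 66 = 11·6, so 11 | T_1.
Assume 11 | T_r, so T_r = 11t for some integer t.
Then T_{r+1} = 2T_r + 44 = 2·(11t) + 44 = 11(2t + 4), so 11 | T_{r+1}.
By induction, 11 | T_i for all i ≥ 1.

11 | T_i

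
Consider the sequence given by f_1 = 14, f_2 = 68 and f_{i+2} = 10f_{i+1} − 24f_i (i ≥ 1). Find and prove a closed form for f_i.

Claim: f_i = 6^i + 2·4^i.

Base cases: f_1 = 14 and 6^1 + 2·4^1 = 14; f_2 = 68 and 6^2 + 2·4^2 = 68.
Assume f_j = 6^j + 2·4^j for all 1 ≤ j ≤ k, where k ≥ 2.
Then f_{k+1} = 10f_k − 24f_{k−1} = 10·(6^k + 2·4^k) − 24·(6^{k−1} + 2·4^{k−1}) = (10·6 − 24)6^{k−1} + 2·(10·4 − 24)4^{k−1} = 36·6^{k−1} + 32·4^{k−1} = 6^{k+1} + 2·4^{k+1}.
So the formula holds for k+1, and by strong induction f_i = 6^i + 2·4^i for all i ≥ 1.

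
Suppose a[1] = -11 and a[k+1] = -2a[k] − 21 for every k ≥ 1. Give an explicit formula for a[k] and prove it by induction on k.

Claim: a[k] = 2·(-2)^k − 7.

Base case: a[1] = -11, and 2·(-2)^1 − 7 = -4 − 7 = -11.
Assume a[j] = 2·(-2)^j − 7 for some j ≥ 1.
Then a[j+1] = -2a[j] − 21 = -2·(2·(-2)^j − 7) − 21 = -4·(-2)^j + 14 − 21 = 2·(-2)^{j+1} − 7.
By induction, a[k] = 2·(-2)^k − 7 for all k ≥ 1.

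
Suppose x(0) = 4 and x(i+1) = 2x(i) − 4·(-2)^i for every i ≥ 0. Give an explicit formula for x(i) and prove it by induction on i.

Claim: x(i) = 3·2^i + (-2)^i.

Base case: x(0) = 4, and 3·2^0 + (-2)^0 = 3 + 1 = 4.
Assume x(k) = 3·2^k + (-2)^k for some k ≥ 0.
Then x(k+1) = 2x(k) − 4·(-2)^k = 2·(3·2^k + (-2)^k) − 4·(-2)^k = 3·2^{k+1} + 2·(-2)^k − 4·(-2)^k = 3·2^{k+1} − 2·(-2)^k = 3·2^{k+1} + (-2)^{k+1}.
By induction, x(i) = 3·2^i + (-2)^i for all i ≥ 0.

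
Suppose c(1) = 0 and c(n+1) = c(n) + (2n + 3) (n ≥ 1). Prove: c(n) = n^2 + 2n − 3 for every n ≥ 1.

Base case: c(1) = 0, and 1^2 + 2·1 − 3 = 0.
Assume c(m) = m^2 + 2m − 3.
Then c(m+1) = c(m) + (2m + 3) = (m^2 + 2m − 3) + (2m + 3) = m^2 + 4m,
and (m+1)^2 + 2·(m+1) − 3 = m^2 + 4m.
Hence c(n) = n^2 + 2n − 3 for every n ≥ 1, by induction.

c(n) = n^2 + 2n − 3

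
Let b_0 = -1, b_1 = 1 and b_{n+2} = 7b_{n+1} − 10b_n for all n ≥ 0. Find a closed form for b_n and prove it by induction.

Claim: b_n = 5^n − 2·2^n.

Base cases: b_0 = -1 and 5^0 − 2·2^0 = -1; b_1 = 1 and 5^1 − 2·2^1 = 1.
Assume b_j = 5^j − 2·2^j for all 0 ≤ j ≤ r, where r ≥ 1.
Then b_{r+1} = 7b_r − 10b_{r−1} = 7·(5^r − 2·2^r) − 10·(5^{r−1} − 2·2^{r−1}) = (7·5 − 10)5^{r−1} − 2·(7·2 − 10)2^{r−1} = 25·5^{r−1} − 8·2^{r−1} = 5^{r+1} − 2·2^{r+1}.
This completes the inductive step, so b_n = 5^n − 2·2^n for all n ≥ 0.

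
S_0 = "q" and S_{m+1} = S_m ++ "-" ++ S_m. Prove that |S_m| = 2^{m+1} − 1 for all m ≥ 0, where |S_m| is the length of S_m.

Base case: |S_0| = 1, and 2^{0+1} − 1 = 1.
Assume |S_k| = 2^{k+1} − 1.
Then |S_{k+1}| = |S_k| + 1 + |S_k| = 2|S_k| + 1 = 2(2^{k+1} − 1) + 1 = 2^{k+2} − 2 + 1 = 2^{k+2} − 1.
So the formula holds for k+1, and by induction |S_m| = 2^{m+1} − 1 for all m ≥ 0.

|S_m| = 2^{m+1} − 1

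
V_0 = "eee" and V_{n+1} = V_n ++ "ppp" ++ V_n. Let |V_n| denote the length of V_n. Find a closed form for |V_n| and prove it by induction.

Claim: |V_n| = 6·2^n − 3.

Base case: |V_0| = 3, and 6·2^0 − 3 = 3.
Assume |V_m| = 6·2^m − 3.
Then |V_{m+1}| = |V_m| + 3 + |V_m| = 2|V_m| + 3 = 2(6·2^m − 3) + 3 = 6·2^{m+1} − 6 + 3 = 6·2^{m+1} − 3.
By induction, |V_n| = 6·2^n − 3 for all n ≥ 0.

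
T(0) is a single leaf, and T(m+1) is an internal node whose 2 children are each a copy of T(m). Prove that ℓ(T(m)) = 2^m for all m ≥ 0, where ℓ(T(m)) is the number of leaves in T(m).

Base case: ℓ(T(0)) = 1, and 2^0 = 1.
Assume ℓ(T(k)) = 2^k.
Then ℓ(T(k+1)) = 2·ℓ(T(k)) = 2·2^k = 2^{k+1}.
So the formula holds for k+1, and by induction ℓ(T(m)) = 2^m for all m ≥ 0.

ℓ(T(m)) = 2^m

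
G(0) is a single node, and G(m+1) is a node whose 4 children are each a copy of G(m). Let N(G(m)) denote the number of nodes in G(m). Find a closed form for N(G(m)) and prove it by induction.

Claim: N(G(m)) = (4^{m+1} − 1)/3.

Base case: N(G(0)) = 1, and (4^{0+1} − 1)/3 = 1.
Assume N(G(j)) = (4^{j+1} − 1)/3.
Then N(G(j+1)) = 1 + 4N(G(j)) = 1 + 4·(4^{j+1} − 1)/3 = 1 + (4^{j+2} − 4)/3 = (3 + 4^{j+2} − 4)/3 = (4^{j+2} − 1)/3.
This completes the inductive step, so N(G(m)) = (4^{m+1} − 1)/3 for all m ≥ 0.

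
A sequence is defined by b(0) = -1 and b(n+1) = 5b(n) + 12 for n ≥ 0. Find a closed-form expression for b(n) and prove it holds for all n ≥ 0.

Claim: b(n) = 2·5^n − 3.

Base case: b(0) = -1, and 2·5^0 − 3 = 2 − 3 = -1.
Assume b(j) = 2·5^j − 3 for some j ≥ 0.
Then b(j+1) = 5b(j) + 12 = 5·(2·5^j − 3) + 12 = 10·5^j − 15 + 12 = 2·5^{j+1} − 3.
Hence b(n) = 2·5^n − 3 for every n ≥ 0, by induction.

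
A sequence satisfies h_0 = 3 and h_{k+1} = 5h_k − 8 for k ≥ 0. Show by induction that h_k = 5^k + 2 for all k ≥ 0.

Base case: h_0 = 3, and 5^0 + 2 = 1 + 2 = 3.
Assume h_r = 5^r + 2 for some r ≥ 0.
Then h_{r+1} = 5h_r − 8 = 5·(5^r + 2) − 8 = 5^{r+1} + 10 − 8 = 5^{r+1} + 2.
By induction, h_k = 5^k + 2 for all k ≥ 0.

h_k = 5^k + 2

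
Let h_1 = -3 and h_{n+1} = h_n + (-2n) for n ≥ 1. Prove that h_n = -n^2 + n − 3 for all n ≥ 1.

Base case: h_1 = -3, and -1^2 + 1 − 3 = -3.
Assume h_m = -m^2 + m − 3.
Then h_{m+1} = h_m + (-2m) = (-m^2 + m − 3) + (-2m) = -m^2 − m − 3,
and -(m+1)^2 + (m+1) − 3 = -m^2 − m − 3.
Hence h_n = -n^2 + n − 3 for every n ≥ 1, by induction.

h_n = -n^2 + n − 3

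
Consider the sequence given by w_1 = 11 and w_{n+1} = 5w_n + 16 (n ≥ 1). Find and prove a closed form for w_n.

Claim: w_n = 3·5^n − 4.

Base case: w_1 = 11, and 3·5^1 − 4 = 15 − 4 = 11.
Assume w_j = 3·5^j − 4 for some j ≥ 1.
Then w_{j+1} = 5w_j + 16 = 5·(3·5^j − 4) + 16 = 15·5^j − 20 + 16 = 3·5^{j+1} − 4.
So the formula holds for j+1, and by induction w_n = 3·5^n − 4 for all n ≥ 1.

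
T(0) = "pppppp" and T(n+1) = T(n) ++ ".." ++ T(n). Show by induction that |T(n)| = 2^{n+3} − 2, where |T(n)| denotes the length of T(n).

Base case: |T(0)| = 6, and 2^{0+3} − 2 = 6.
Assume |T(r)| = 2^{r+3} − 2.
Then |T(r+1)| = |T(r)| + 2 + |T(r)| = 2|T(r)| + 2 = 2(2^{r+3} − 2) + 2 = 2^{r+1+3} − 4 + 2 = 2^{r+1+3} − 2.
Hence |T(n)| = 2^{n+3} − 2 for every n ≥ 0, by induction.

|T(n)| = 2^{n+3} − 2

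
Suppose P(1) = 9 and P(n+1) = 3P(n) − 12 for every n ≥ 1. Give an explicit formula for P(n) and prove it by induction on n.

Claim: P(n) = 3^n + 6.

Base case: P(1) = 9, and 3^1 + 6 = 3 + 6 = 9.
Assume P(j) = 3^j + 6 for some j ≥ 1.
Then P(j+1) = 3P(j) − 12 = 3·(3^j + 6) − 12 = 3^{j+1} + 18 − 12 = 3^{j+1} + 6.
So the formula holds for j+1, and by induction P(n) = 3^n + 6 for all n ≥ 1.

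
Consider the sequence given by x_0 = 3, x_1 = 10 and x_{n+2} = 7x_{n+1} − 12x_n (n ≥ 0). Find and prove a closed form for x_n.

Claim: x_n = 4^n + 2·3^n.

Base cases: x_0 = 3 and 4^0 + 2·3^0 = 3; x_1 = 10 and 4^1 + 2·3^1 = 10.
Assume x_i = 4^i + 2·3^i for all 0 ≤ i ≤ j, where j ≥ 1.
Then x_{j+1} = 7x_j − 12x_{j−1} = 7·(4^j + 2·3^j) − 12·(4^{j−1} + 2·3^{j−1}) = (7·4 − 12)4^{j−1} + 2·(7·3 − 12)3^{j−1} = 16·4^{j−1} + 18·3^{j−1} = 4^{j+1} + 2·3^{j+1}.
So the formula holds for j+1, and by strong induction x_n = 4^n + 2·3^n for all n ≥ 0.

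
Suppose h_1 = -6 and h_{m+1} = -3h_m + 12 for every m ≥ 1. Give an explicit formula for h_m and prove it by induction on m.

Claim: h_m = 3·(-3)^m + 3.

Base case: h_1 = -6, and 3·(-3)^1 + 3 = -9 + 3 = -6.
Assume h_k = 3·(-3)^k + 3 for some k ≥ 1.
Then h_{k+1} = -3h_k + 12 = -3·(3·(-3)^k + 3) + 12 = -9·(-3)^k − 9 + 12 = 3·(-3)^{k+1} + 3.
By induction, h_m = 3·(-3)^m + 3 for all m ≥ 1.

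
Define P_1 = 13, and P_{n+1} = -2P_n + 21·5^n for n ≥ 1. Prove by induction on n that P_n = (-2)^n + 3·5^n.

Base case: P_1 = 13, and (-2)^1 + 3·5^1 = -2 + 15 = 13.
Assume P_j = (-2)^j + 3·5^j for some j ≥ 1.
Then P_{j+1} = -2P_j + 21·5^j = -2·((-2)^j + 3·5^j) + 21·5^j = (-2)^{j+1} − 6·5^j + 21·5^j = (-2)^{j+1} + 15·5^j = (-2)^{j+1} + 3·5^{j+1}.
This completes the inductive step, so P_n = (-2)^n + 3·5^n for all n ≥ 1.

P_n = (-2)^n + 3·5^n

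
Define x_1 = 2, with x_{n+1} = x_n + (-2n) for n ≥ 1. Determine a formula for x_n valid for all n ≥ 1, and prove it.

Claim: x_n = -n^2 + n + 2.

Base case: x_1 = 2, and -1^2 + 1 + 2 = 2.
Assume x_r = -r^2 + r + 2.
Then x_{r+1} = x_r + (-2r) = (-r^2 + r + 2) + (-2r) = -r^2 − r + 2,
and -(r+1)^2 + (r+1) + 2 = -r^2 − r + 2.
Hence x_n = -n^2 + n + 2 for every n ≥ 1, by induction.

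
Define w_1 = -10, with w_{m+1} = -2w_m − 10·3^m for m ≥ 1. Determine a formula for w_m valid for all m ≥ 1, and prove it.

Claim: w_m = 2·(-2)^m − 2·3^m.

Base case: w_1 = -10, and 2·(-2)^1 − 2·3^1 = -4 − 6 = -10.
Assume w_k = 2·(-2)^k − 2·3^k for some k ≥ 1.
Then w_{k+1} = -2w_k − 10·3^k = -2·(2·(-2)^k − 2·3^k) − 10·3^k = 2·(-2)^{k+1} + 4·3^k − 10·3^k = 2·(-2)^{k+1} − 6·3^k = 2·(-2)^{k+1} − 2·3^{k+1}.
So the formula holds for k+1, and by induction w_m = 2·(-2)^m − 2·3^m for all m ≥ 1.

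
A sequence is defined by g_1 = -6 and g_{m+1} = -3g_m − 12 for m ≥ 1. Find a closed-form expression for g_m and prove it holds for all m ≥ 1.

Claim: g_m = (-3)^m − 3.

Base case: g_1 = -6, and (-3)^1 − 3 = -3 − 3 = -6.
Assume g_k = (-3)^k − 3 for some k ≥ 1.
Then g_{k+1} = -3g_k − 12 = -3·((-3)^k − 3) − 12 = -3·(-3)^k + 9 − 12 = (-3)^{k+1} − 3.
Hence g_m = (-3)^m − 3 for every m ≥ 1, by induction.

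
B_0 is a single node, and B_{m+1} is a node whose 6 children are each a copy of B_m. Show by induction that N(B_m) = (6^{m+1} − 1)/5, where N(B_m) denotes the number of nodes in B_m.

Base case: N(B_0) = 1, and (6^{0+1} − 1)/5 = 1.
Assume N(B_k) = (6^{k+1} − 1)/5.
Then N(B_{k+1}) = 1 + 6N(B_k) = 1 + 6·(6^{k+1} − 1)/5 = 1 + (6^{k+2} − 6)/5 = (5 + 6^{k+2} − 6)/5 = (6^{k+2} − 1)/5.
This completes the inductive step, so N(B_m) = (6^{m+1} − 1)/5 for all m ≥ 0.

N(B_m) = (6^{m+1} − 1)/5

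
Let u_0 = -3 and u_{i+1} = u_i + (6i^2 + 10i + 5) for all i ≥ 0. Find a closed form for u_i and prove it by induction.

Claim: u_i = 2i^3 + 2i^2 + i − 3.

Base case: u_0 = -3, and 2·0^3 + 2·0^2 + 0 − 3 = -3.
Assume u_k = 2k^3 + 2k^2 + k − 3.
Then u_{k+1} = u_k + (6k^2 + 10k + 5) = (2k^3 + 2k^2 + k − 3) + (6k^2 + 10k + 5) = 2k^3 + 8k^2 + 11k + 2,
and 2·(k+1)^3 + 2·(k+1)^2 + (k+1) − 3 = 2k^3 + 8k^2 + 11k + 2.
Hence u_i = 2i^3 + 2i^2 + i − 3 for every i ≥ 0, by induction.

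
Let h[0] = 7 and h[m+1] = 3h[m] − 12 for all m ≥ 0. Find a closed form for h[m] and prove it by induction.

Claim: h[m] = 3^m + 6.

Base case: h[0] = 7, and 3^0 + 6 = 1 + 6 = 7.
Assume h[j] = 3^j + 6 for some j ≥ 0.
Then h[j+1] = 3h[j] − 12 = 3·(3^j + 6) − 12 = 3^{j+1} + 18 − 12 = 3^{j+1} + 6.
By induction, h[m] = 3^m + 6 for all m ≥ 0.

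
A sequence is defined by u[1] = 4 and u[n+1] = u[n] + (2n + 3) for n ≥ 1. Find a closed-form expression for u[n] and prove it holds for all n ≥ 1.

Claim: u[n] = n^2 + 2n + 1.

Base case: u[1] = 4, and 1^2 + 2·1 + 1 = 4.
Assume u[k] = k^2 + 2k + 1.
Then u[k+1] = u[k] + (2k + 3) = (k^2 + 2k + 1) + (2k + 3) = k^2 + 4k + 4,
and (k+1)^2 + 2·(k+1) + 1 = k^2 + 4k + 4.
By induction, u[n] = n^2 + 2n + 1 for all n ≥ 1.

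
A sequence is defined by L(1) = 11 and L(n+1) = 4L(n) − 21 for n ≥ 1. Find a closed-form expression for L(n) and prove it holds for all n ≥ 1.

Claim: L(n) = 4^n + 7.

Base case: L(1) = 11, and 4^1 + 7 = 4 + 7 = 11.
Assume L(j) = 4^j + 7 for some j ≥ 1.
Then L(j+1) = 4L(j) − 21 = 4·(4^j + 7) − 21 = 4^{j+1} + 28 − 21 = 4^{j+1} + 7.
By induction, L(n) = 4^n + 7 for all n ≥ 1.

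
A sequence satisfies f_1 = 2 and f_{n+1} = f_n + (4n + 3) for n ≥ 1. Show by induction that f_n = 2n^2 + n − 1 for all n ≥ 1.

Base case: f_1 = 2, and 2·1^2 + 1 − 1 = 2.
Assume f_j = 2j^2 + j − 1.
Then f_{j+1} = f_j + (4j + 3) = (2j^2 + j − 1) + (4j + 3) = 2j^2 + 5j + 2,
and 2·(j+1)^2 + (j+1) − 1 = 2j^2 + 5j + 2.
Hence f_n = 2n^2 + n − 1 for every n ≥ 1, by induction.

f_n = 2n^2 + n − 1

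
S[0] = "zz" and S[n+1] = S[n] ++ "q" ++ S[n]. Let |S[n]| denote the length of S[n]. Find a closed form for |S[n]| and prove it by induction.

Claim: |S[n]| = 3·2^n − 1.

Base case: |S[0]| = 2, and 3·2^0 − 1 = 2.
Assume |S[j]| = 3·2^j − 1.
Then |S[j+1]| = |S[j]| + 1 + |S[j]| = 2|S[j]| + 1 = 2(3·2^j − 1) + 1 = 3·2^{j+1} − 2 + 1 = 3·2^{j+1} − 1.
So the formula holds for j+1, and by induction |S[n]| = 3·2^n − 1 for all n ≥ 0.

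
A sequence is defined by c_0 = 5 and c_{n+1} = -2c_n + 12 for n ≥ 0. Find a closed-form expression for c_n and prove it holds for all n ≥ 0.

Claim: c_n = (-2)^n + 4.

Base case: c_0 = 5, and (-2)^0 + 4 = 1 + 4 = 5.
Assume c_m = (-2)^m + 4 for some m ≥ 0.
Then c_{m+1} = -2c_m + 12 = -2·((-2)^m + 4) + 12 = -2·(-2)^m − 8 + 12 = (-2)^{m+1} + 4.
By induction, c_n = (-2)^n + 4 for all n ≥ 0.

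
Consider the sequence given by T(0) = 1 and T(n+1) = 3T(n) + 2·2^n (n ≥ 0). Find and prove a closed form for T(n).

Claim: T(n) = 3·3^n − 2·2^n.

Base case: T(0) = 1, and 3·3^0 − 2·2^0 = 3 − 2 = 1.
Assume T(k) = 3·3^k − 2·2^k for some k ≥ 0.
Then T(k+1) = 3T(k) + 2·2^k = 3·(3·3^k − 2·2^k) + 2·2^k = 3·3^{k+1} − 6·2^k + 2·2^k = 3·3^{k+1} − 4·2^k = 3·3^{k+1} − 2·2^{k+1}.
Hence T(n) = 3·3^n − 2·2^n for every n ≥ 0, by induction.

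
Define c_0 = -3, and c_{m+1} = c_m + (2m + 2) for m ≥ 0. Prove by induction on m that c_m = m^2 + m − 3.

Base case: c_0 = -3, and 0^2 + 0 − 3 = -3.
Assume c_k = k^2 + k − 3.
Then c_{k+1} = c_k + (2k + 2) = (k^2 + k − 3) + (2k + 2) = k^2 + 3k − 1,
and (k+1)^2 + (k+1) − 3 = k^2 + 3k − 1.
Hence c_m = m^2 + m − 3 for every m ≥ 0, by induction.

c_m = m^2 + m − 3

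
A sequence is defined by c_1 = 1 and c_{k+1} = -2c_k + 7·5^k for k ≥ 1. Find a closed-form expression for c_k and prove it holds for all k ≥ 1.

Claim: c_k = 2·(-2)^k + 5^k.

Base case: c_1 = 1, and 2·(-2)^1 + 5^1 = -4 + 5 = 1.
Assume c_r = 2·(-2)^r + 5^r for some r ≥ 1.
Then c_{r+1} = -2c_r + 7·5^r = -2·(2·(-2)^r + 5^r) + 7·5^r = 2·(-2)^{r+1} − 2·5^r + 7·5^r = 2·(-2)^{r+1} + 5·5^r = 2·(-2)^{r+1} + 5^{r+1}.
So the formula holds for r+1, and by induction c_k = 2·(-2)^k + 5^k for all k ≥ 1.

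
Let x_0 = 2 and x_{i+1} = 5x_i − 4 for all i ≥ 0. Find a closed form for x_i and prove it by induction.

Claim: x_i = 5^i + 1.

Base case: x_0 = 2, and 5^0 + 1 = 1 + 1 = 2.
Assume x_j = 5^j + 1 for some j ≥ 0.
Then x_{j+1} = 5x_j − 4 = 5·(5^j + 1) − 4 = 5^{j+1} + 5 − 4 = 5^{j+1} + 1.
This completes the inductive step, so x_i = 5^i + 1 for all i ≥ 0.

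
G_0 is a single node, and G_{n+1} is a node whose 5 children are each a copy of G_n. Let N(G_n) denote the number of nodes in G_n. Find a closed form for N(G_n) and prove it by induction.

Claim: N(G_n) = (5^{n+1} − 1)/4.

Base case: N(G_0) = 1, and (5^{0+1} − 1)/4 = 1.
Assume N(G_r) = (5^{r+1} − 1)/4.
Then N(G_{r+1}) = 1 + 5N(G_r) = 1 + 5·(5^{r+1} − 1)/4 = 1 + (5^{r+2} − 5)/4 = (4 + 5^{r+2} − 5)/4 = (5^{r+2} − 1)/4.
By induction, N(G_n) = (5^{n+1} − 1)/4 for all n ≥ 0.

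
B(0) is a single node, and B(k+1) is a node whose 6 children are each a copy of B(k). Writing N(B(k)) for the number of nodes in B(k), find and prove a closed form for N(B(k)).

Claim: N(B(k)) = (6^{k+1} − 1)/5.

Base case: N(B(0)) = 1, and (6^{0+1} − 1)/5 = 1.
Assume N(B(m)) = (6^{m+1} − 1)/5.
Then N(B(m+1)) = 1 + 6N(B(m)) = 1 + 6·(6^{m+1} − 1)/5 = 1 + (6^{m+2} − 6)/5 = (5 + 6^{m+2} − 6)/5 = (6^{m+2} − 1)/5.
This completes the inductive step, so N(B(k)) = (6^{k+1} − 1)/5 for all k ≥ 0.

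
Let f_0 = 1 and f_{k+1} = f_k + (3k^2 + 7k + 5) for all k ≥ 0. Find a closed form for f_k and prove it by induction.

Claim: f_k = k^3 + 2k^2 + 2k + 1.

Base case: f_0 = 1, and 0^3 + 2·0^2 + 2·0 + 1 = 1.
Assume f_j = j^3 + 2j^2 + 2j + 1.
Then f_{j+1} = f_j + (3j^2 + 7j + 5) = (j^3 + 2j^2 + 2j + 1) + (3j^2 + 7j + 5) = j^3 + 5j^2 + 9j + 6,
and (j+1)^3 + 2·(j+1)^2 + 2·(j+1) + 1 = j^3 + 5j^2 + 9j + 6.
This completes the inductive step, so f_k = k^3 + 2k^2 + 2k + 1 for all k ≥ 0.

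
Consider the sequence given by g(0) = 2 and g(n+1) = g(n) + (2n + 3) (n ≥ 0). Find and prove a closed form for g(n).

Claim: g(n) = n^2 + 2n + 2.

Base case: g(0) = 2, and 0^2 + 2·0 + 2 = 2.
Assume g(r) = r^2 + 2r + 2.
Then g(r+1) = g(r) + (2r + 3) = (r^2 + 2r + 2) + (2r + 3) = r^2 + 4r + 5,
and (r+1)^2 + 2·(r+1) + 2 = r^2 + 4r + 5.
By induction, g(n) = n^2 + 2n + 2 for all n ≥ 0.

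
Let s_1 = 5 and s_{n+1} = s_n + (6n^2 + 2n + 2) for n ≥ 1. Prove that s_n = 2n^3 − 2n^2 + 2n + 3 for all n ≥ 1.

Base case: s_1 = 5, and 2·1^3 − 2·1^2 + 2·1 + 3 = 5.
Assume s_k = 2k^3 − 2k^2 + 2k + 3.
Then s_{k+1} = s_k + (6k^2 + 2k + 2) = (2k^3 − 2k^2 + 2k + 3) + (6k^2 + 2k + 2) = 2k^3 + 4k^2 + 4k + 5,
and 2·(k+1)^3 − 2·(k+1)^2 + 2·(k+1) + 3 = 2k^3 + 4k^2 + 4k + 5.
By induction, s_n = 2n^3 − 2n^2 + 2n + 3 for all n ≥ 1.

s_n = 2n^3 − 2n^2 + 2n + 3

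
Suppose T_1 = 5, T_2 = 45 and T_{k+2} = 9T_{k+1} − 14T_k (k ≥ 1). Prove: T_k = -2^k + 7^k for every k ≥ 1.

Base cases: T_1 = 5 and -2^1 + 7^1 = 5; T_2 = 45 and -2^2 + 7^2 = 45.
Assume T_j = -2^j + 7^j for all 1 ≤ j ≤ m, where m ≥ 2.
Then T_{m+1} = 9T_m − 14T_{m−1} = 9·(-2^m + 7^m) − 14·(-2^{m−1} + 7^{m−1}) = -(9·2 − 14)2^{m−1} + (9·7 − 14)7^{m−1} = -4·2^{m−1} + 49·7^{m−1} = -2^{m+1} + 7^{m+1}.
So the formula holds for m+1, and by strong induction T_k = -2^k + 7^k for all k ≥ 1.

T_k = -2^k + 7^k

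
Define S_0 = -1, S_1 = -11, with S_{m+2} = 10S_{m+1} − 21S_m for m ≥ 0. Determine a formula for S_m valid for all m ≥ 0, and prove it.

Claim: S_m = 3^m − 2·7^m.

Base cases: S_0 = -1 and 3^0 − 2·7^0 = -1; S_1 = -11 and 3^1 − 2·7^1 = -11.
Assume S_j = 3^j − 2·7^j for all 0 ≤ j ≤ r, where r ≥ 1.
Then S_{r+1} = 10S_r − 21S_{r−1} = 10·(3^r − 2·7^r) − 21·(3^{r−1} − 2·7^{r−1}) = (10·3 − 21)3^{r−1} − 2·(10·7 − 21)7^{r−1} = 9·3^{r−1} − 98·7^{r−1} = 3^{r+1} − 2·7^{r+1}.
So the formula holds for r+1, and by strong induction S_m = 3^m − 2·7^m for all m ≥ 0.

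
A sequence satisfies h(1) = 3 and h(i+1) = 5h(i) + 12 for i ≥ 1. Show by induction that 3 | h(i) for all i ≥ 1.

Base case: h(1) = 3 = 3·1, so 3 | h(1).
Assume 3 | h(j), so h(j) = 3t for some integer t.
Then h(j+1) = 5h(j) + 12 = 5·(3t) + 12 = 3(5t + 4), so 3 | h(j+1).
By induction, 3 | h(i) for all i ≥ 1.

3 | h(i)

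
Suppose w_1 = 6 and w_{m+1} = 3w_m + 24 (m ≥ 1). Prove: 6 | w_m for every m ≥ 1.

Base case: w_1 = 6 = 6·1, so 6 | w_1.
Assume 6 | w_r, so w_r = 6t for some integer t.
Then w_{r+1} = 3w_r + 24 = 3·(6t) + 24 = 6(3t + 4), so 6 | w_{r+1}.
By induction, 6 | w_m for all m ≥ 1.

6 | w_m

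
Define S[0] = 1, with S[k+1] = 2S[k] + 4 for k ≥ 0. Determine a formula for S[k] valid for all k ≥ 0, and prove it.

Claim: S[k] = 5·2^k − 4.

Base case: S[0] = 1, and 5·2^0 − 4 = 5 − 4 = 1.
Assume S[r] = 5·2^r − 4 for some r ≥ 0.
Then S[r+1] = 2S[r] + 4 = 2·(5·2^r − 4) + 4 = 10·2^r − 8 + 4 = 5·2^{r+1} − 4.
So the formula holds for r+1, and by induction S[k] = 5·2^k − 4 for all k ≥ 0.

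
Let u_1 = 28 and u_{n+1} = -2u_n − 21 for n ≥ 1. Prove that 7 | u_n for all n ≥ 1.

Base case: u_1 = 28 = 7·4, so 7 | u_1.
Assume 7 | u_j, so u_j = 7t for some integer t.
Then u_{j+1} = -2u_j − 21 = -2·(7t) − 21 = 7(-2t − 3), so 7 | u_{j+1}.
By induction, 7 | u_n for all n ≥ 1.

7 | u_n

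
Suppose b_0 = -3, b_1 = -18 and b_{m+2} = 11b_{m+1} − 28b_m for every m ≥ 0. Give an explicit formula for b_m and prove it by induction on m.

Claim: b_m = -4^m − 2·7^m.

Base cases: b_0 = -3 and -4^0 − 2·7^0 = -3; b_1 = -18 and -4^1 − 2·7^1 = -18.
Assume b_j = -4^j − 2·7^j for all 0 ≤ j ≤ k, where k ≥ 1.
Then b_{k+1} = 11b_k − 28b_{k−1} = 11·(-4^k − 2·7^k) − 28·(-4^{k−1} − 2·7^{k−1}) = -(11·4 − 28)4^{k−1} − 2·(11·7 − 28)7^{k−1} = -16·4^{k−1} − 98·7^{k−1} = -4^{k+1} − 2·7^{k+1}.
By strong induction, b_m = -4^m − 2·7^m for all m ≥ 0.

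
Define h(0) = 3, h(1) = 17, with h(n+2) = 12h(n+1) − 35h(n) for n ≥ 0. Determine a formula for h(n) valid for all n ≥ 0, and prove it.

Claim: h(n) = 7^n + 2·5^n.

Base cases: h(0) = 3 and 7^0 + 2·5^0 = 3; h(1) = 17 and 7^1 + 2·5^1 = 17.
Assume h(j) = 7^j + 2·5^j for all 0 ≤ j ≤ m, where m ≥ 1.
Then h(m+1) = 12h(m) − 35h(m−1) = 12·(7^m + 2·5^m) − 35·(7^{m−1} + 2·5^{m−1}) = (12·7 − 35)7^{m−1} + 2·(12·5 − 35)5^{m−1} = 49·7^{m−1} + 50·5^{m−1} = 7^{m+1} + 2·5^{m+1}.
By strong induction, h(n) = 7^n + 2·5^n for all n ≥ 0.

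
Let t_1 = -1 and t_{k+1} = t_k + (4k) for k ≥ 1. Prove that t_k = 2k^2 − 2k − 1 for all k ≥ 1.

Base case: t_1 = -1, and 2·1^2 − 2·1 − 1 = -1.
Assume t_r = 2r^2 − 2r − 1.
Then t_{r+1} = t_r + (4r) = (2r^2 − 2r − 1) + (4r) = 2r^2 + 2r − 1,
and 2·(r+1)^2 − 2·(r+1) − 1 = 2r^2 + 2r − 1.
By induction, t_k = 2k^2 − 2k − 1 for all k ≥ 1.

t_k = 2k^2 − 2k − 1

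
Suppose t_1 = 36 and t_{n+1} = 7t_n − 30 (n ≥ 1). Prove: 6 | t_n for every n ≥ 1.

Base case: t_1 = 36 = 6·6, so 6 | t_1.
Assume 6 | t_m, so t_m = 6s for some integer s.
Then t_{m+1} = 7t_m − 30 = 7·(6s) − 30 = 6(7s − 5), so 6 | t_{m+1}.
Hence 6 | t_n for every n ≥ 1, by induction.

6 | t_n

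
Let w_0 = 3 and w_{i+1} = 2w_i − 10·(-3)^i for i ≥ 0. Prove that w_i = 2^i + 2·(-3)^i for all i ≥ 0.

Base case: w_0 = 3, and 2^0 + 2·(-3)^0 = 1 + 2 = 3.
Assume w_j = 2^j + 2·(-3)^j for some j ≥ 0.
Then w_{j+1} = 2w_j − 10·(-3)^j = 2·(2^j + 2·(-3)^j) − 10·(-3)^j = 2^{j+1} + 4·(-3)^j − 10·(-3)^j = 2^{j+1} − 6·(-3)^j = 2^{j+1} + 2·(-3)^{j+1}.
By induction, w_i = 2^i + 2·(-3)^i for all i ≥ 0.

w_i = 2^i + 2·(-3)^i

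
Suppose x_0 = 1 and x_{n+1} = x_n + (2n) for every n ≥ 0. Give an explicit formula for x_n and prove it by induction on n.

Claim: x_n = n^2 − n + 1.

Base case: x_0 = 1, and 0^2 − 0 + 1 = 1.
Assume x_k = k^2 − k + 1.
Then x_{k+1} = x_k + (2k) = (k^2 − k + 1) + (2k) = k^2 + k + 1,
and (k+1)^2 − (k+1) + 1 = k^2 + k + 1.
This completes the inductive step, so x_n = n^2 − n + 1 for all n ≥ 0.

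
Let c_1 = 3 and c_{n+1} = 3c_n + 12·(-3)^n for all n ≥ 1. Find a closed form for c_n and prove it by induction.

Claim: c_n = -3^n − 2·(-3)^n.

Base case: c_1 = 3, and -3^1 − 2·(-3)^1 = -3 + 6 = 3.
Assume c_k = -3^k − 2·(-3)^k for some k ≥ 1.
Then c_{k+1} = 3c_k + 12·(-3)^k = 3·(-3^k − 2·(-3)^k) + 12·(-3)^k = -3^{k+1} − 6·(-3)^k + 12·(-3)^k = -3^{k+1} + 6·(-3)^k = -3^{k+1} − 2·(-3)^{k+1}.
This completes the inductive step, so c_n = -3^n − 2·(-3)^n for all n ≥ 1.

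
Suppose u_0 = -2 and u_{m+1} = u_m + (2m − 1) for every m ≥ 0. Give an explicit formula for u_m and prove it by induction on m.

Claim: u_m = m^2 − 2m − 2.

Base case: u_0 = -2, and 0^2 − 2·0 − 2 = -2.
Assume u_r = r^2 − 2r − 2.
Then u_{r+1} = u_r + (2r − 1) = (r^2 − 2r − 2) + (2r − 1) = r^2 − 3,
and (r+1)^2 − 2·(r+1) − 2 = r^2 − 3.
By induction, u_m = m^2 − 2m − 2 for all m ≥ 0.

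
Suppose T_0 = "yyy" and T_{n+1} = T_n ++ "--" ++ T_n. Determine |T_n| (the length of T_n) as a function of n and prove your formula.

Claim: |T_n| = 5·2^n − 2.

Base case: |T_0| = 3, and 5·2^0 − 2 = 3.
Assume |T_j| = 5·2^j − 2.
Then |T_{j+1}| = |T_j| + 2 + |T_j| = 2|T_j| + 2 = 2(5·2^j − 2) + 2 = 5·2^{j+1} − 4 + 2 = 5·2^{j+1} − 2.
By induction, |T_n| = 5·2^n − 2 for all n ≥ 0.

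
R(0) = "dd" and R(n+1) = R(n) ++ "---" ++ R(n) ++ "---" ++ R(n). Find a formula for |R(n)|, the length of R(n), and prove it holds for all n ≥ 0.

Claim: |R(n)| = 5·3^n − 3.

Base case: |R(0)| = 2, and 5·3^0 − 3 = 2.
Assume |R(m)| = 5·3^m − 3.
Then |R(m+1)| = 3|R(m)| + 6 = 3(5·3^m − 3) + 6 = 5·3^{m+1} − 9 + 6 = 5·3^{m+1} − 3.
So the formula holds for m+1, and by induction |R(n)| = 5·3^n − 3 for all n ≥ 0.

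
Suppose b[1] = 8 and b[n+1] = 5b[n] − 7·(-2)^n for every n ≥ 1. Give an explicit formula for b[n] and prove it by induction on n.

Claim: b[n] = 2·5^n + (-2)^n.

Base case: b[1] = 8, and 2·5^1 + (-2)^1 = 10 − 2 = 8.
Assume b[k] = 2·5^k + (-2)^k for some k ≥ 1.
Then b[k+1] = 5b[k] − 7·(-2)^k = 5·(2·5^k + (-2)^k) − 7·(-2)^k = 2·5^{k+1} + 5·(-2)^k − 7·(-2)^k = 2·5^{k+1} − 2·(-2)^k = 2·5^{k+1} + (-2)^{k+1}.
By induction, b[n] = 2·5^n + (-2)^n for all n ≥ 1.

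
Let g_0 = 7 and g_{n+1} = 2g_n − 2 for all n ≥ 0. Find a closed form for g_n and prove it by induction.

Claim: g_n = 5·2^n + 2.

Base case: g_0 = 7, and 5·2^0 + 2 = 5 + 2 = 7.
Assume g_m = 5·2^m + 2 for some m ≥ 0.
Then g_{m+1} = 2g_m − 2 = 2·(5·2^m + 2) − 2 = 10·2^m + 4 − 2 = 5·2^{m+1} + 2.
So the formula holds for m+1, and by induction g_n = 5·2^n + 2 for all n ≥ 0.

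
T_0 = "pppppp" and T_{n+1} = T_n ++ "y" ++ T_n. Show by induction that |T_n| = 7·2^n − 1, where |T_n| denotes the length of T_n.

Base case: |T_0| = 6, and 7·2^0 − 1 = 6.
Assume |T_m| = 7·2^m − 1.
Then |T_{m+1}| = |T_m| + 1 + |T_m| = 2|T_m| + 1 = 2(7·2^m − 1) + 1 = 7·2^{m+1} − 2 + 1 = 7·2^{m+1} − 1.
So the formula holds for m+1, and by induction |T_n| = 7·2^n − 1 for all n ≥ 0.

|T_n| = 7·2^n − 1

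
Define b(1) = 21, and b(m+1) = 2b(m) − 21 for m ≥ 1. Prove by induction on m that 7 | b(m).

Base case: b(1) = 21 = 7·3, so 7 | b(1).
Assume 7 | b(j), so b(j) = 7t for some integer t.
Then b(j+1) = 2b(j) − 21 = 2·(7t) − 21 = 7(2t − 3), so 7 | b(j+1).
By induction, 7 | b(m) for all m ≥ 1.

7 | b(m)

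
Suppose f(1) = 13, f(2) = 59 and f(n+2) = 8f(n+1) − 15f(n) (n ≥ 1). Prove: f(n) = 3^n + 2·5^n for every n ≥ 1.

Base cases: f(1) = 13 and 3^1 + 2·5^1 = 13; f(2) = 59 and 3^2 + 2·5^2 = 59.
Assume f(j) = 3^j + 2·5^j for all 1 ≤ j ≤ m, where m ≥ 2.
Then f(m+1) = 8f(m) − 15f(m−1) = 8·(3^m + 2·5^m) − 15·(3^{m−1} + 2·5^{m−1}) = (8·3 − 15)3^{m−1} + 2·(8·5 − 15)5^{m−1} = 9·3^{m−1} + 50·5^{m−1} = 3^{m+1} + 2·5^{m+1}.
By strong induction, f(n) = 3^n + 2·5^n for all n ≥ 1.

f(n) = 3^n + 2·5^n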